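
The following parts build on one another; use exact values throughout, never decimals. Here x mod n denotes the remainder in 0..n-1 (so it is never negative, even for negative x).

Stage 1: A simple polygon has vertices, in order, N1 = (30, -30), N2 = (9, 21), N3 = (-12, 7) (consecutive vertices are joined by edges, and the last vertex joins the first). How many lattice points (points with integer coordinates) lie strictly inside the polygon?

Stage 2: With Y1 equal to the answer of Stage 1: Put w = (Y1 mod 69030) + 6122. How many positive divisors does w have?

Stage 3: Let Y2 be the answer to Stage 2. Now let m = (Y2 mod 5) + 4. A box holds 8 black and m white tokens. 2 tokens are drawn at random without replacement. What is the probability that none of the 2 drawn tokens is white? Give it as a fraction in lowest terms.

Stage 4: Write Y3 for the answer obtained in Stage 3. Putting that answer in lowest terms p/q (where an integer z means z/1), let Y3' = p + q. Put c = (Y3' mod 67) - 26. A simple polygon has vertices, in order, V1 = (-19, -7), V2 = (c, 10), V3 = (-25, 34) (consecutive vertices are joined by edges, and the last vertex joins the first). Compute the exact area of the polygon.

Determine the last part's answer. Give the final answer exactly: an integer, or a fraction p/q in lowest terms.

871

Stage 1: cross terms: (30*21 - 9*-30)=900, (9*7 - -12*21)=315, (-12*-30 - 30*7)=150; twice the area = |1365| = 1365; area = 1365/2; boundary points = 3 + 7 + 1 = 11; strictly interior points = area - boundary/2 + 1 = 678; answer 678
Stage 2: Y1 = 678; w = 6800; 6800 = 2^4 * 5^2 * 17; number of divisors = (4+1) * (2+1) * (1+1) = 30; answer 30
Stage 3: Y2 = 30; m = 4; total draws C(12,2) = 66; favorable C(8,2) = 28; P = 14/33; answer 14/33
Stage 4: Y3 = 14/33; threaded value p + q = 47; c = 21; cross terms: (-19*10 - 21*-7)=-43, (21*34 - -25*10)=964, (-25*-7 - -19*34)=821; twice the area = |1742| = 1742; area = 871; answer 871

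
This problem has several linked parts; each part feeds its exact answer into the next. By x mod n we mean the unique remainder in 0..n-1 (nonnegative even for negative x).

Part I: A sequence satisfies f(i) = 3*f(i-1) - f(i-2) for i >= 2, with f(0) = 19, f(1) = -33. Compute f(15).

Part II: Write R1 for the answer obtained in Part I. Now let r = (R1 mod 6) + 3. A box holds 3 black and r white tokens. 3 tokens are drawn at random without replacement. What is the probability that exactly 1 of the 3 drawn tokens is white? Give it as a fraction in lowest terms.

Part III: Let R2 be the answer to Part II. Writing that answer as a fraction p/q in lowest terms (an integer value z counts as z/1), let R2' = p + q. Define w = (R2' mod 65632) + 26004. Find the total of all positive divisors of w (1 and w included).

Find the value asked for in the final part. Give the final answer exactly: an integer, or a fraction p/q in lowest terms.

26022

Part I: f(2) = 3*(-33) - 1*(19) = -118; iterating: f(2)=-118, f(3)=-321, f(4)=-845, f(5)=-2214, f(6)=-5797, f(7)=-15177, f(8)=-39734, f(9)=-104025, f(10)=-272341, f(11)=-712998, f(12)=-1866653, f(13)=-4886961, f(14)=-12794230, f(15)=-33495729; answer -33495729
Part II: R1 = -33495729; r = 6; total draws C(9,3) = 84; favorable C(6,1)*C(3,2) = 18; P = 3/14; answer 3/14
Part III: R2 = 3/14; threaded value p + q = 17; w = 26021; 26021 is prime, so its only divisors are 1 and 26021; sigma = 1 + 26021 = 26022; answer 26022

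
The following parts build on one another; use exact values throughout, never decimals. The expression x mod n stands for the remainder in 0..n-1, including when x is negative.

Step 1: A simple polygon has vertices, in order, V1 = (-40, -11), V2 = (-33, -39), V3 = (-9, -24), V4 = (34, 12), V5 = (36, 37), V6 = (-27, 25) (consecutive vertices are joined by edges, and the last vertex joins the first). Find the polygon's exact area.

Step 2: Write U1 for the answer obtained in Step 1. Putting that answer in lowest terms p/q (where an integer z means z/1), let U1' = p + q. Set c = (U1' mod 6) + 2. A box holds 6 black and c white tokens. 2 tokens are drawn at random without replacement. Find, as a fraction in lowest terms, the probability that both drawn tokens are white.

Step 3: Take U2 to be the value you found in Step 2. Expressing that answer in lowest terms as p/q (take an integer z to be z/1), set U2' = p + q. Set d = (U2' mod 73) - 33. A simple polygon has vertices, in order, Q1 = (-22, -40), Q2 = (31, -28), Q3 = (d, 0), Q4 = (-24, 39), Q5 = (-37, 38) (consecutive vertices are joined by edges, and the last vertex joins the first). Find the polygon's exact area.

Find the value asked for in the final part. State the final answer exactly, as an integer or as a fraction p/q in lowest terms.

Step 1: cross terms: (-40*-39 - -33*-11)=1197, (-33*-24 - -9*-39)=441, (-9*12 - 34*-24)=708, (34*37 - 36*12)=826, (36*25 - -27*37)=1899, (-27*-11 - -40*25)=1297; twice the area = |6368| = 6368; area = 3184; answer 3184
Step 2: U1 = 3184; threaded value p + q = 3185; c = 7; total draws C(13,2) = 78; favorable C(7,2) = 21; P = 7/26; answer 7/26
Step 3: U2 = 7/26; threaded value p + q = 33; d = 0; cross terms: (-22*-28 - 31*-40)=1856, (31*0 - 0*-28)=0, (0*39 - -24*0)=0, (-24*38 - -37*39)=531, (-37*-40 - -22*38)=2316; twice the area = |4703| = 4703; area = 4703/2; answer 4703/2

4703/2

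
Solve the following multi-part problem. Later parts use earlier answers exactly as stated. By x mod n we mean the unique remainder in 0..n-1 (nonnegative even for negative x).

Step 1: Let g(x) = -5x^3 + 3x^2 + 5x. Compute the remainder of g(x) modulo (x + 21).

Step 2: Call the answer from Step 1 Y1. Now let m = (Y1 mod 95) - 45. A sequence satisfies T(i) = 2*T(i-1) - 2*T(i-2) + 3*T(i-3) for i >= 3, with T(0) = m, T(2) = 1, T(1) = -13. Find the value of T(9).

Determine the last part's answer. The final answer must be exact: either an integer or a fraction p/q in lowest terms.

-1582

Step 1: remainder = value at the root: -5*(-21)^3 + 3*(-21)^2 + 5*(-21)^1 = (46305) + (1323) + (-105) = 47523; answer 47523
Step 2: Y1 = 47523; m = -22; T(3) = 2*(1) - 2*(-13) + 3*(-22) = -38; iterating: T(3)=-38, T(4)=-117, T(5)=-155, T(6)=-190, T(7)=-421, T(8)=-927, T(9)=-1582; answer -1582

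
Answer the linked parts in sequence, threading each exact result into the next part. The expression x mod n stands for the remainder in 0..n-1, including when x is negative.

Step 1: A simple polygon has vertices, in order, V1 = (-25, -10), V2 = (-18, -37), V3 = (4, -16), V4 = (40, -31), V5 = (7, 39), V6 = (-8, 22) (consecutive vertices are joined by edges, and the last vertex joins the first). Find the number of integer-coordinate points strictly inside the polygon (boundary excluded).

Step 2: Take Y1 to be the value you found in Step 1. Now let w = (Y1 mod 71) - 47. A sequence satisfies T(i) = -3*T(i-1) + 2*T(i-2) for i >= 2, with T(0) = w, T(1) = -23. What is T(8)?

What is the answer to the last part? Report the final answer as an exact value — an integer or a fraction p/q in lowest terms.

13955

Step 1: cross terms: (-25*-37 - -18*-10)=745, (-18*-16 - 4*-37)=436, (4*-31 - 40*-16)=516, (40*39 - 7*-31)=1777, (7*22 - -8*39)=466, (-8*-10 - -25*22)=630; twice the area = |4570| = 4570; area = 2285; boundary points = 1 + 1 + 3 + 1 + 1 + 1 = 8; strictly interior points = area - boundary/2 + 1 = 2282; answer 2282
Step 2: Y1 = 2282; w = -37; T(2) = -3*(-23) + 2*(-37) = -5; iterating: T(2)=-5, T(3)=-31, T(4)=83, T(5)=-311, T(6)=1099, T(7)=-3919, T(8)=13955; answer 13955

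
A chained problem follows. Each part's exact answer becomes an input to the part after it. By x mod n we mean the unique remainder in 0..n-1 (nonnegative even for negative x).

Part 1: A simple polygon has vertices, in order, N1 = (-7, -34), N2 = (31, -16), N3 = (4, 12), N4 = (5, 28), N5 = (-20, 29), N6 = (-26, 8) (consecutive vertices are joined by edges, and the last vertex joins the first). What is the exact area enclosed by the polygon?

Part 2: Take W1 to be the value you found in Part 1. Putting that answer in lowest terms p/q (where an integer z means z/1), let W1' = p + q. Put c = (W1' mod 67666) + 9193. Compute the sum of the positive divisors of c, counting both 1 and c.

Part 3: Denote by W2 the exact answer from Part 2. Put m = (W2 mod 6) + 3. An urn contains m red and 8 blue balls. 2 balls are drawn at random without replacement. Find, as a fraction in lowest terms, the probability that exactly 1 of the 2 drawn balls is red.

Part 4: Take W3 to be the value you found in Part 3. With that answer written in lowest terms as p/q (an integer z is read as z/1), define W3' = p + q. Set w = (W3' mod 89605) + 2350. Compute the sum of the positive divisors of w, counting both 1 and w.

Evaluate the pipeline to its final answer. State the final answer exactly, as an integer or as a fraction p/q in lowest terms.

2784

Part 1: cross terms: (-7*-16 - 31*-34)=1166, (31*12 - 4*-16)=436, (4*28 - 5*12)=52, (5*29 - -20*28)=705, (-20*8 - -26*29)=594, (-26*-34 - -7*8)=940; twice the area = |3893| = 3893; area = 3893/2; answer 3893/2
Part 2: W1 = 3893/2; threaded value p + q = 3895; c = 13088; 13088 = 2^5 * 409; sigma = (1 + 2 + 4 + 8 + 16 + 32) * (1 + 409) = 63 * 410 = 25830; answer 25830
Part 3: W2 = 25830; m = 3; total draws C(11,2) = 55; favorable C(3,1)*C(8,1) = 24; P = 24/55; answer 24/55
Part 4: W3 = 24/55; threaded value p + q = 79; w = 2429; 2429 = 7 * 347; sigma = (1 + 7) * (1 + 347) = 8 * 348 = 2784; answer 2784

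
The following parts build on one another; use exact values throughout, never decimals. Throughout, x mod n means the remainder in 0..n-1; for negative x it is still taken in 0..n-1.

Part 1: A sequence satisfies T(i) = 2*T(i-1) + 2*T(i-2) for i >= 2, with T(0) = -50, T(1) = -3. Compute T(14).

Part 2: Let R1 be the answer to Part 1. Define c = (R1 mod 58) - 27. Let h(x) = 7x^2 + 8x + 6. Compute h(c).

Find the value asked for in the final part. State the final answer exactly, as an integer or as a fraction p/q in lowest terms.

Part 1: T(2) = 2*(-3) + 2*(-50) = -106; iterating: T(2)=-106, T(3)=-218, T(4)=-648, T(5)=-1732, T(6)=-4760, T(7)=-12984, T(8)=-35488, T(9)=-96944, T(10)=-264864, T(11)=-723616, T(12)=-1976960, T(13)=-5401152, T(14)=-14756224; answer -14756224
Part 2: R1 = -14756224; c = -7; 7*(-7)^2 + 8*(-7)^1 + 6 = (343) + (-56) + (6) = 293; answer 293

293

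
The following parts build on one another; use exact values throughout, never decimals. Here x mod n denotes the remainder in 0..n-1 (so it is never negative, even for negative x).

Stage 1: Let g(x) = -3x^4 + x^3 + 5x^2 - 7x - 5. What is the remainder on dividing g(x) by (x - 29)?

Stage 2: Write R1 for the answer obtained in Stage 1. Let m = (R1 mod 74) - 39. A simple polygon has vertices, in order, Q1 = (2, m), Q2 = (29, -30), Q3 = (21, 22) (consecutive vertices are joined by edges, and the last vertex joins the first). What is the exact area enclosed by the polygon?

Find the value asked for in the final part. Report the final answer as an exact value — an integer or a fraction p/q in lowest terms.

726

Stage 1: remainder = value at the root: -3*(29)^4 + 1*(29)^3 + 5*(29)^2 - 7*(29)^1 - 5 = (-2121843) + (24389) + (4205) + (-203) + (-5) = -2093457; answer -2093457
Stage 2: R1 = -2093457; m = -36; cross terms: (2*-30 - 29*-36)=984, (29*22 - 21*-30)=1268, (21*-36 - 2*22)=-800; twice the area = |1452| = 1452; area = 726; answer 726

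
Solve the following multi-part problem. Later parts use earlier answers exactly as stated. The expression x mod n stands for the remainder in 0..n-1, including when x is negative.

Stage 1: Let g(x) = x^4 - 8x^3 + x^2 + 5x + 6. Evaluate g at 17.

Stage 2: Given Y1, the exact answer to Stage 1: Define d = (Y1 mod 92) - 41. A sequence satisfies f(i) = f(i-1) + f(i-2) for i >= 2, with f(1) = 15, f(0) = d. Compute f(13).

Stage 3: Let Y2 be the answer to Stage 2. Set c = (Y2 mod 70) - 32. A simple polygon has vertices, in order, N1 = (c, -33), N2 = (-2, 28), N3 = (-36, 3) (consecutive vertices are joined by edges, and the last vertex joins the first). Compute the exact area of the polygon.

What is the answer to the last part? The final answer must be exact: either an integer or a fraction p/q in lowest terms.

2249/2

Stage 1: 1*(17)^4 - 8*(17)^3 + 1*(17)^2 + 5*(17)^1 + 6 = (83521) + (-39304) + (289) + (85) + (6) = 44597; answer 44597
Stage 2: Y1 = 44597; d = 28; f(2) = 1*(15) + 1*(28) = 43; iterating: f(2)=43, f(3)=58, f(4)=101, f(5)=159, f(6)=260, f(7)=419, f(8)=679, f(9)=1098, f(10)=1777, f(11)=2875, f(12)=4652, f(13)=7527; answer 7527
Stage 3: Y2 = 7527; c = 5; cross terms: (5*28 - -2*-33)=74, (-2*3 - -36*28)=1002, (-36*-33 - 5*3)=1173; twice the area = |2249| = 2249; area = 2249/2; answer 2249/2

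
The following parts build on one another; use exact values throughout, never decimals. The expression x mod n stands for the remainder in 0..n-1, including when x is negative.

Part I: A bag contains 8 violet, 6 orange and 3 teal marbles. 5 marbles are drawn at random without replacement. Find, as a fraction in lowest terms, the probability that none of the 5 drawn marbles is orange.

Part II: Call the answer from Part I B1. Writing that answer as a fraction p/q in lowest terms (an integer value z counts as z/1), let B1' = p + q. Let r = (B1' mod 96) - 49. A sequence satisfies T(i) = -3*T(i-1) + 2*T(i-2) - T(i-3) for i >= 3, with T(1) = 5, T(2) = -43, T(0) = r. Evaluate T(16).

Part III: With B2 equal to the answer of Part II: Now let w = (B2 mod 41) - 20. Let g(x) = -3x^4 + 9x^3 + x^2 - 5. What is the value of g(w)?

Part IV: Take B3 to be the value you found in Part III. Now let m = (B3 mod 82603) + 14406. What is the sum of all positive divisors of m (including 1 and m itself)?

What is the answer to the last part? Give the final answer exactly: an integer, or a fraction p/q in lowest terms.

27030

Part I: total draws C(17,5) = 6188; favorable C(11,5) = 462; P = 33/442; answer 33/442
Part II: B1 = 33/442; threaded value p + q = 475; r = 42; T(3) = -3*(-43) + 2*(5) - 1*(42) = 97; iterating: T(3)=97, T(4)=-382, T(5)=1383, T(6)=-5010, T(7)=18178, T(8)=-65937, T(9)=239177, T(10)=-867583, T(11)=3147040, T(12)=-11415463, T(13)=41408052, T(14)=-150202122, T(15)=544837933, T(16)=-1976326095; answer -1976326095
Part III: B2 = -1976326095; w = 1; -3*(1)^4 + 9*(1)^3 + 1*(1)^2 - 5 = (-3) + (9) + (1) + (-5) = 2; answer 2
Part IV: B3 = 2; m = 14408; 14408 = 2^3 * 1801; sigma = (1 + 2 + 4 + 8) * (1 + 1801) = 15 * 1802 = 27030; answer 27030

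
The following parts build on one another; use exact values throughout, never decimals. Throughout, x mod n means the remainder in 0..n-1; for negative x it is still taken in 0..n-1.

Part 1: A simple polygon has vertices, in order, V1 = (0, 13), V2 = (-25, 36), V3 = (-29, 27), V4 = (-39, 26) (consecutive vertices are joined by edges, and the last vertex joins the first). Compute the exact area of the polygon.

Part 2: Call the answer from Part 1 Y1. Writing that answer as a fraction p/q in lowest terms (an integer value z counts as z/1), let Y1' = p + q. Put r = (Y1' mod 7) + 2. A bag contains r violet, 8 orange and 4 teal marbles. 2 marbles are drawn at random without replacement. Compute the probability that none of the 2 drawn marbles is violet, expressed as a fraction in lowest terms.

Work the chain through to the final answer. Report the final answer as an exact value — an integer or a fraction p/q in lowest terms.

33/95

Part 1: cross terms: (0*36 - -25*13)=325, (-25*27 - -29*36)=369, (-29*26 - -39*27)=299, (-39*13 - 0*26)=-507; twice the area = |486| = 486; area = 243; answer 243
Part 2: Y1 = 243; threaded value p + q = 244; r = 8; total draws C(20,2) = 190; favorable C(12,2) = 66; P = 33/95; answer 33/95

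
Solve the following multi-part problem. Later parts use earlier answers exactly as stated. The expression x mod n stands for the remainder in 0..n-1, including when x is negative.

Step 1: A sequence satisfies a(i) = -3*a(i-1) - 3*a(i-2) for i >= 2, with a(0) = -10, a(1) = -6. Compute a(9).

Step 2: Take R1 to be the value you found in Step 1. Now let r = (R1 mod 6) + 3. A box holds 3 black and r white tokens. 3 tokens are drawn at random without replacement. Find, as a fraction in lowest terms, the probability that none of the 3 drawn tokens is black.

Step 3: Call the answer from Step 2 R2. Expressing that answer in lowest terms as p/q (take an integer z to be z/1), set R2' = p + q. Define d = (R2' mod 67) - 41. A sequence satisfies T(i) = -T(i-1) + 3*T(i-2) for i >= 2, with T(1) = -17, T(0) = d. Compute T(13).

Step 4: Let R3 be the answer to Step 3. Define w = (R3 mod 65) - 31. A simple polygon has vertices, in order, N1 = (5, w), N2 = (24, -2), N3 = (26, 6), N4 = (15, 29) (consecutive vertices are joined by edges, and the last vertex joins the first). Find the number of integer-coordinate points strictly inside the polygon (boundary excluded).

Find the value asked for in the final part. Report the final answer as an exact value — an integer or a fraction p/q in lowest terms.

211

Step 1: a(2) = -3*(-6) - 3*(-10) = 48; iterating: a(2)=48, a(3)=-126, a(4)=234, a(5)=-324, a(6)=270, a(7)=162, a(8)=-1296, a(9)=3402; answer 3402
Step 2: R1 = 3402; r = 3; total draws C(6,3) = 20; favorable C(3,3) = 1; P = 1/20; answer 1/20
Step 3: R2 = 1/20; threaded value p + q = 21; d = -20; T(2) = -1*(-17) + 3*(-20) = -43; iterating: T(2)=-43, T(3)=-8, T(4)=-121, T(5)=97, T(6)=-460, T(7)=751, T(8)=-2131, T(9)=4384, T(10)=-10777, T(11)=23929, T(12)=-56260, T(13)=128047; answer 128047
Step 4: R3 = 128047; w = 31; cross terms: (5*-2 - 24*31)=-754, (24*6 - 26*-2)=196, (26*29 - 15*6)=664, (15*31 - 5*29)=320; twice the area = |426| = 426; area = 213; boundary points = 1 + 2 + 1 + 2 = 6; strictly interior points = area - boundary/2 + 1 = 211; answer 211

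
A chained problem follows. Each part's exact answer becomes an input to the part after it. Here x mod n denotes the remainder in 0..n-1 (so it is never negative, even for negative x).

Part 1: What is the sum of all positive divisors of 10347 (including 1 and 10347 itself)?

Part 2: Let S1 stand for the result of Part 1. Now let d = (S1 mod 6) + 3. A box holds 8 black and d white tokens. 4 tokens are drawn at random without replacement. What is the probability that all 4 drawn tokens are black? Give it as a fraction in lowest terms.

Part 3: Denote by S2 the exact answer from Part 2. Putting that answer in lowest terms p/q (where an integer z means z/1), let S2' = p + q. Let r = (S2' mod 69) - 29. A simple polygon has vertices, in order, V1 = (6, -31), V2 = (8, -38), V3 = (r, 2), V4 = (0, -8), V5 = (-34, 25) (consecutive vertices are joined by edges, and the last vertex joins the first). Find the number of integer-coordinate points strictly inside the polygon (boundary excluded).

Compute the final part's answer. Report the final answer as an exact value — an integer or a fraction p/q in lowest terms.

Part 1: 10347 = 3 * 3449; sigma = (1 + 3) * (1 + 3449) = 4 * 3450 = 13800; answer 13800
Part 2: S1 = 13800; d = 3; total draws C(11,4) = 330; favorable C(8,4) = 70; P = 7/33; answer 7/33
Part 3: S2 = 7/33; threaded value p + q = 40; r = 11; cross terms: (6*-38 - 8*-31)=20, (8*2 - 11*-38)=434, (11*-8 - 0*2)=-88, (0*25 - -34*-8)=-272, (-34*-31 - 6*25)=904; twice the area = |998| = 998; area = 499; boundary points = 1 + 1 + 1 + 1 + 8 = 12; strictly interior points = area - boundary/2 + 1 = 494; answer 494

494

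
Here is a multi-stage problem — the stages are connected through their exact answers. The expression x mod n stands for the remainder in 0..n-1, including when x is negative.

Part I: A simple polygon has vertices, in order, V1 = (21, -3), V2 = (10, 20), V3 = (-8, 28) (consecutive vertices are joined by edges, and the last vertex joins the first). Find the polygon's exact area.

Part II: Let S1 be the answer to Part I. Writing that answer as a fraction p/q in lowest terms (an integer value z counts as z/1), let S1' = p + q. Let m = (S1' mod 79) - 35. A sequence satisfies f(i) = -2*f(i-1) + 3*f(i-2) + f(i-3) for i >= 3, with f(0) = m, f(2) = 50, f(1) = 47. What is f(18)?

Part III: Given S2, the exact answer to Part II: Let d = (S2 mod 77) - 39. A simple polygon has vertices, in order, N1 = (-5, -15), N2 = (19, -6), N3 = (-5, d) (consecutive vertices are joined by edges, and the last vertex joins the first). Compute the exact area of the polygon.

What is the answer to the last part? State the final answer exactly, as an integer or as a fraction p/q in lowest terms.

156

Part I: cross terms: (21*20 - 10*-3)=450, (10*28 - -8*20)=440, (-8*-3 - 21*28)=-564; twice the area = |326| = 326; area = 163; answer 163
Part II: S1 = 163; threaded value p + q = 164; m = -29; f(3) = -2*(50) + 3*(47) + 1*(-29) = 12; iterating: f(3)=12, f(4)=173, f(5)=-260, f(6)=1051, f(7)=-2709, f(8)=8311, f(9)=-23698, f(10)=69620, f(11)=-202023, f(12)=589208, f(13)=-1714865, f(14)=4995331, f(15)=-14546049, f(16)=42363226, f(17)=-123369268, f(18)=359282165; answer 359282165
Part III: S2 = 359282165; d = -28; cross terms: (-5*-6 - 19*-15)=315, (19*-28 - -5*-6)=-562, (-5*-15 - -5*-28)=-65; twice the area = |-312| = 312; area = 156; answer 156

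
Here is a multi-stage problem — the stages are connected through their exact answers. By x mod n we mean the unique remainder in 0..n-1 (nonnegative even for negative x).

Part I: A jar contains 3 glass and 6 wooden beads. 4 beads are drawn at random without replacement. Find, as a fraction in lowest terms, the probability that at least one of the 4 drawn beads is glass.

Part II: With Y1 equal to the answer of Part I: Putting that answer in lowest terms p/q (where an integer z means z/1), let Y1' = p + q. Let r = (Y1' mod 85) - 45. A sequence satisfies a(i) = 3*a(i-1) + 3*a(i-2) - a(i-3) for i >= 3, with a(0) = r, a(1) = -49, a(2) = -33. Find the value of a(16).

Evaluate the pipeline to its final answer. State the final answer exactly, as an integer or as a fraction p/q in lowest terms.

-6737646350

Part I: total draws C(9,4) = 126; complement C(6,4) = 15; favorable 126 - 15 = 111; P = 37/42; answer 37/42
Part II: Y1 = 37/42; threaded value p + q = 79; r = 34; a(3) = 3*(-33) + 3*(-49) - 1*(34) = -280; iterating: a(3)=-280, a(4)=-890, a(5)=-3477, a(6)=-12821, a(7)=-48004, a(8)=-178998, a(9)=-668185, a(10)=-2493545, a(11)=-9306192, a(12)=-34731026, a(13)=-129618109, a(14)=-483741213, a(15)=-1805346940, a(16)=-6737646350; answer -6737646350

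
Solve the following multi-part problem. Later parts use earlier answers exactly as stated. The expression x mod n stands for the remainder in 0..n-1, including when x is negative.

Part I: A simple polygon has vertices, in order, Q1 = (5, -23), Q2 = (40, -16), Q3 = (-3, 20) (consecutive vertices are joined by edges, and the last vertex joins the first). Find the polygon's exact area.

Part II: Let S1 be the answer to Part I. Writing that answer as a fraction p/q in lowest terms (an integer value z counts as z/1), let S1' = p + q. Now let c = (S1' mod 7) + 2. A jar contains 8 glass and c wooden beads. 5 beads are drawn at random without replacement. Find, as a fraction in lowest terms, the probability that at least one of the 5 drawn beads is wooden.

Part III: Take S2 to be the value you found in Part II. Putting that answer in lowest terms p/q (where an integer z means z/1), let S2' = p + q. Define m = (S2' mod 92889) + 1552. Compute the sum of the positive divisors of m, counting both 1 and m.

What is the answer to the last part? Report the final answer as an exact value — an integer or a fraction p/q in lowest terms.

Part I: cross terms: (5*-16 - 40*-23)=840, (40*20 - -3*-16)=752, (-3*-23 - 5*20)=-31; twice the area = |1561| = 1561; area = 1561/2; answer 1561/2
Part II: S1 = 1561/2; threaded value p + q = 1563; c = 4; total draws C(12,5) = 792; complement C(8,5) = 56; favorable 792 - 56 = 736; P = 92/99; answer 92/99
Part III: S2 = 92/99; threaded value p + q = 191; m = 1743; 1743 = 3 * 7 * 83; sigma = (1 + 3) * (1 + 7) * (1 + 83) = 4 * 8 * 84 = 2688; answer 2688

2688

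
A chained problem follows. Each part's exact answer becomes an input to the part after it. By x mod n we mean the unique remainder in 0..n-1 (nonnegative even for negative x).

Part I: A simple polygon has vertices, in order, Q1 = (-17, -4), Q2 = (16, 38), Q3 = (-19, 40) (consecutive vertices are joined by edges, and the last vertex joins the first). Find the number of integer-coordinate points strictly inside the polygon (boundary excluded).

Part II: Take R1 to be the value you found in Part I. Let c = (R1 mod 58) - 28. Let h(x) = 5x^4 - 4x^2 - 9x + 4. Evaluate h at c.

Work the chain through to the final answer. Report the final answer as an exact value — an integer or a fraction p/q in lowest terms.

Part I: cross terms: (-17*38 - 16*-4)=-582, (16*40 - -19*38)=1362, (-19*-4 - -17*40)=756; twice the area = |1536| = 1536; area = 768; boundary points = 3 + 1 + 2 = 6; strictly interior points = area - boundary/2 + 1 = 766; answer 766
Part II: R1 = 766; c = -16; 5*(-16)^4 - 4*(-16)^2 - 9*(-16)^1 + 4 = (327680) + (-1024) + (144) + (4) = 326804; answer 326804

326804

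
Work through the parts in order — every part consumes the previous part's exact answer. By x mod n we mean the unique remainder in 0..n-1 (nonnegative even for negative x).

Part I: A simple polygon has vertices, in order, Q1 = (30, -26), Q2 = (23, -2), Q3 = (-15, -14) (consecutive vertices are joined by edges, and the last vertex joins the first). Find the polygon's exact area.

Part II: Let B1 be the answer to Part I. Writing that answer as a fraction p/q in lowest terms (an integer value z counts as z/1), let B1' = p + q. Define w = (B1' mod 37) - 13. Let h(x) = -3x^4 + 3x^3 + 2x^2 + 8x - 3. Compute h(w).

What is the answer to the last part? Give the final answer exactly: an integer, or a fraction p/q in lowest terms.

-1413

Part I: cross terms: (30*-2 - 23*-26)=538, (23*-14 - -15*-2)=-352, (-15*-26 - 30*-14)=810; twice the area = |996| = 996; area = 498; answer 498
Part II: B1 = 498; threaded value p + q = 499; w = 5; -3*(5)^4 + 3*(5)^3 + 2*(5)^2 + 8*(5)^1 - 3 = (-1875) + (375) + (50) + (40) + (-3) = -1413; answer -1413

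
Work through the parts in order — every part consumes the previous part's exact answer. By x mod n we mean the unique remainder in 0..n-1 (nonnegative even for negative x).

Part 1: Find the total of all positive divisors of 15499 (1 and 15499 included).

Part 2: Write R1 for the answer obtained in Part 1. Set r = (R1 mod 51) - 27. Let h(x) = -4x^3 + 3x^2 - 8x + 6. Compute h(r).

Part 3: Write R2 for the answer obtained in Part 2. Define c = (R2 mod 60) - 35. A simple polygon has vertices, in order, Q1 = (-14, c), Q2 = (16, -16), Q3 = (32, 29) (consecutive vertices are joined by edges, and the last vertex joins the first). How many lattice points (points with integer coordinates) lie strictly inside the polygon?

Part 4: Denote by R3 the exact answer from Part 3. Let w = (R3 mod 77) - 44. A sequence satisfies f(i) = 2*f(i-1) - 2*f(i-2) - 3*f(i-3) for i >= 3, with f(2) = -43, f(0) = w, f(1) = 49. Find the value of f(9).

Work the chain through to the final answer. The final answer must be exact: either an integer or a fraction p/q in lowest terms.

Part 1: 15499 = 11 * 1409; sigma = (1 + 11) * (1 + 1409) = 12 * 1410 = 16920; answer 16920
Part 2: R1 = 16920; r = 12; -4*(12)^3 + 3*(12)^2 - 8*(12)^1 + 6 = (-6912) + (432) + (-96) + (6) = -6570; answer -6570
Part 3: R2 = -6570; c = -5; cross terms: (-14*-16 - 16*-5)=304, (16*29 - 32*-16)=976, (32*-5 - -14*29)=246; twice the area = |1526| = 1526; area = 763; boundary points = 1 + 1 + 2 = 4; strictly interior points = area - boundary/2 + 1 = 762; answer 762
Part 4: R3 = 762; w = 25; f(3) = 2*(-43) - 2*(49) - 3*(25) = -259; iterating: f(3)=-259, f(4)=-579, f(5)=-511, f(6)=913, f(7)=4585, f(8)=8877, f(9)=5845; answer 5845

5845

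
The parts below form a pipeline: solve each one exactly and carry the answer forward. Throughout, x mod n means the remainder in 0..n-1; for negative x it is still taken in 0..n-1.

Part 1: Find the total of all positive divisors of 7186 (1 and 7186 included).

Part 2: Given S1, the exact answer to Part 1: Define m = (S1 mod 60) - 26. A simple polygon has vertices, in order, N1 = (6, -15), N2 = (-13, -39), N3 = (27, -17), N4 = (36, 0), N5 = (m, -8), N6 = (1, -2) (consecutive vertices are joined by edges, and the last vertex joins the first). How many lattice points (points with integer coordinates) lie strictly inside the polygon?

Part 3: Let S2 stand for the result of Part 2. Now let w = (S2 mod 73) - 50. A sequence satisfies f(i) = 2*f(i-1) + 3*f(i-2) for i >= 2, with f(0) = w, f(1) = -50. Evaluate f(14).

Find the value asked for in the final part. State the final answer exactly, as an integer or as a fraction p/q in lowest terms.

Part 1: 7186 = 2 * 3593; sigma = (1 + 2) * (1 + 3593) = 3 * 3594 = 10782; answer 10782
Part 2: S1 = 10782; m = 16; cross terms: (6*-39 - -13*-15)=-429, (-13*-17 - 27*-39)=1274, (27*0 - 36*-17)=612, (36*-8 - 16*0)=-288, (16*-2 - 1*-8)=-24, (1*-15 - 6*-2)=-3; twice the area = |1142| = 1142; area = 571; boundary points = 1 + 2 + 1 + 4 + 3 + 1 = 12; strictly interior points = area - boundary/2 + 1 = 566; answer 566
Part 3: S2 = 566; w = 5; f(2) = 2*(-50) + 3*(5) = -85; iterating: f(2)=-85, f(3)=-320, f(4)=-895, f(5)=-2750, f(6)=-8185, f(7)=-24620, f(8)=-73795, f(9)=-221450, f(10)=-664285, f(11)=-1992920, f(12)=-5978695, f(13)=-17936150, f(14)=-53808385; answer -53808385

-53808385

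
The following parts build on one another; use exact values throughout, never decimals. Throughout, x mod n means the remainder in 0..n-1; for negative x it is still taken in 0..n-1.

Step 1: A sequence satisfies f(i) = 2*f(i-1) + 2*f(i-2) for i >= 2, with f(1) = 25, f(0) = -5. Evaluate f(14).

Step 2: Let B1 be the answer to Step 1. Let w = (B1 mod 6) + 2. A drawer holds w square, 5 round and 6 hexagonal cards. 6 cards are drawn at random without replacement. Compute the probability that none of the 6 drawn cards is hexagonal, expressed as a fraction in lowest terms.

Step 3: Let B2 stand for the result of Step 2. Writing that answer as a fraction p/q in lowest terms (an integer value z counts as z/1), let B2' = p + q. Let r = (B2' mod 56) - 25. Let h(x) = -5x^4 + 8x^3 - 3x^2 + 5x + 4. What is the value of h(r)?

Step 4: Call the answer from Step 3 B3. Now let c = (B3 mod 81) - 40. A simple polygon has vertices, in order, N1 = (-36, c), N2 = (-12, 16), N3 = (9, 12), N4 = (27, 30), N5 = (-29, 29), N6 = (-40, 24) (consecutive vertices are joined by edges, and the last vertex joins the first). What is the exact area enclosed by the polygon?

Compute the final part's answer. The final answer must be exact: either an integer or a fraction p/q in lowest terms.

2987/2

Step 1: f(2) = 2*(25) + 2*(-5) = 40; iterating: f(2)=40, f(3)=130, f(4)=340, f(5)=940, f(6)=2560, f(7)=7000, f(8)=19120, f(9)=52240, f(10)=142720, f(11)=389920, f(12)=1065280, f(13)=2910400, f(14)=7951360; answer 7951360
Step 2: B1 = 7951360; w = 6; total draws C(17,6) = 12376; favorable C(11,6) = 462; P = 33/884; answer 33/884
Step 3: B2 = 33/884; threaded value p + q = 917; r = -4; -5*(-4)^4 + 8*(-4)^3 - 3*(-4)^2 + 5*(-4)^1 + 4 = (-1280) + (-512) + (-48) + (-20) + (4) = -1856; answer -1856
Step 4: B3 = -1856; c = -33; cross terms: (-36*16 - -12*-33)=-972, (-12*12 - 9*16)=-288, (9*30 - 27*12)=-54, (27*29 - -29*30)=1653, (-29*24 - -40*29)=464, (-40*-33 - -36*24)=2184; twice the area = |2987| = 2987; area = 2987/2; answer 2987/2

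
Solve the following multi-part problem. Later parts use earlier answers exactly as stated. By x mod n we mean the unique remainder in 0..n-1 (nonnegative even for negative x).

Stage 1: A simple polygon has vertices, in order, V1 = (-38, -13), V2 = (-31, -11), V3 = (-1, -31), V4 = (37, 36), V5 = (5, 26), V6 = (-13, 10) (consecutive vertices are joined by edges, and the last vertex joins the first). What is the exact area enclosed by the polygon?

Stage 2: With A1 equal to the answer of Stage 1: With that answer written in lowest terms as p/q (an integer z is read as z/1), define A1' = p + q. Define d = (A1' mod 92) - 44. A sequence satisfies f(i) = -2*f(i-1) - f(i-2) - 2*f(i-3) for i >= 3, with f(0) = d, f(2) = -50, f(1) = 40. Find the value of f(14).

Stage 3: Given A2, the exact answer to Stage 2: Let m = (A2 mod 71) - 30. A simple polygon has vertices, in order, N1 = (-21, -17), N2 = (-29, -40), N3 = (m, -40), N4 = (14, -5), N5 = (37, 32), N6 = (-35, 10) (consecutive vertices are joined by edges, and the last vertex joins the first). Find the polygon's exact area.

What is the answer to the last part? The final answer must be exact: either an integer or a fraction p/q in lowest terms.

Stage 1: cross terms: (-38*-11 - -31*-13)=15, (-31*-31 - -1*-11)=950, (-1*36 - 37*-31)=1111, (37*26 - 5*36)=782, (5*10 - -13*26)=388, (-13*-13 - -38*10)=549; twice the area = |3795| = 3795; area = 3795/2; answer 3795/2
Stage 2: A1 = 3795/2; threaded value p + q = 3797; d = -19; f(3) = -2*(-50) - 1*(40) - 2*(-19) = 98; iterating: f(3)=98, f(4)=-226, f(5)=454, f(6)=-878, f(7)=1754, f(8)=-3538, f(9)=7078, f(10)=-14126, f(11)=28250, f(12)=-56530, f(13)=113062, f(14)=-226094; answer -226094
Stage 3: A2 = -226094; m = 11; cross terms: (-21*-40 - -29*-17)=347, (-29*-40 - 11*-40)=1600, (11*-5 - 14*-40)=505, (14*32 - 37*-5)=633, (37*10 - -35*32)=1490, (-35*-17 - -21*10)=805; twice the area = |5380| = 5380; area = 2690; answer 2690

2690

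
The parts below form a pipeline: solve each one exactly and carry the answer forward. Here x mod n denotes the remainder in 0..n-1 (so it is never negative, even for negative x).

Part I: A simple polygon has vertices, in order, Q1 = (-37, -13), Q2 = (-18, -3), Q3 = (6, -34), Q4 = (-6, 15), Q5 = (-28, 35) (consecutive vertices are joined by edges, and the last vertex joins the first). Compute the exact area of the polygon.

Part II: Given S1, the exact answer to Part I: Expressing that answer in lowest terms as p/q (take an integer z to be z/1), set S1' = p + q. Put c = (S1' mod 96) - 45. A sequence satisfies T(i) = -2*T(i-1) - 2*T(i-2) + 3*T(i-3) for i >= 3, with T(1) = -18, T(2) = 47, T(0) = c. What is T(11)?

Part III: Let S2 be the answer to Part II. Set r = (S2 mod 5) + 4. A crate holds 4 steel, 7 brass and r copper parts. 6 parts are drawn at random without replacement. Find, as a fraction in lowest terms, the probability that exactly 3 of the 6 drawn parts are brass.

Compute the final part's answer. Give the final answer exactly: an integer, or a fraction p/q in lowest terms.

Part I: cross terms: (-37*-3 - -18*-13)=-123, (-18*-34 - 6*-3)=630, (6*15 - -6*-34)=-114, (-6*35 - -28*15)=210, (-28*-13 - -37*35)=1659; twice the area = |2262| = 2262; area = 1131; answer 1131
Part II: S1 = 1131; threaded value p + q = 1132; c = 31; T(3) = -2*(47) - 2*(-18) + 3*(31) = 35; iterating: T(3)=35, T(4)=-218, T(5)=507, T(6)=-473, T(7)=-722, T(8)=3911, T(9)=-7797, T(10)=5606, T(11)=16115; answer 16115
Part III: S2 = 16115; r = 4; total draws C(15,6) = 5005; favorable C(7,3)*C(8,3) = 1960; P = 56/143; answer 56/143

56/143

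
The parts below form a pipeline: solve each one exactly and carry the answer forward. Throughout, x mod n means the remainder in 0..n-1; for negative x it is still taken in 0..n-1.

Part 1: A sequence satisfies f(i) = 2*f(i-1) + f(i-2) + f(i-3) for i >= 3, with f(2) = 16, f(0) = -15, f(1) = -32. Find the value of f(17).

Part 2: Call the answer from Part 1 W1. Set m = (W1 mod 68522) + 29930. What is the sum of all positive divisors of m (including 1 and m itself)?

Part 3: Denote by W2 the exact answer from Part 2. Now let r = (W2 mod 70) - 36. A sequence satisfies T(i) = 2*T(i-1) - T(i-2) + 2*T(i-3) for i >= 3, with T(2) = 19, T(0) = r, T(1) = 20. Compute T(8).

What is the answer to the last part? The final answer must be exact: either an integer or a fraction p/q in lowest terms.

Part 1: f(3) = 2*(16) + 1*(-32) + 1*(-15) = -15; iterating: f(3)=-15, f(4)=-46, f(5)=-91, f(6)=-243, f(7)=-623, f(8)=-1580, f(9)=-4026, f(10)=-10255, f(11)=-26116, f(12)=-66513, f(13)=-169397, f(14)=-431423, f(15)=-1098756, f(16)=-2798332, f(17)=-7126843; answer -7126843
Part 2: W1 = -7126843; m = 97897; 97897 = 223 * 439; sigma = (1 + 223) * (1 + 439) = 224 * 440 = 98560; answer 98560
Part 3: W2 = 98560; r = -36; T(3) = 2*(19) - 1*(20) + 2*(-36) = -54; iterating: T(3)=-54, T(4)=-87, T(5)=-82, T(6)=-185, T(7)=-462, T(8)=-903; answer -903

-903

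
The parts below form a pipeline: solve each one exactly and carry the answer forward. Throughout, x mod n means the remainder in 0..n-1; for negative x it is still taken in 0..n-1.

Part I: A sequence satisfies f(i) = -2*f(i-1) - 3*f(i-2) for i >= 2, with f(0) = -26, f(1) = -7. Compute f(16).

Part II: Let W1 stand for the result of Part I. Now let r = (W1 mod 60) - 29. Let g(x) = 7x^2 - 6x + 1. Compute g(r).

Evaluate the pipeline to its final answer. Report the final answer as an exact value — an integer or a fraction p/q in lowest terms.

Part I: f(2) = -2*(-7) - 3*(-26) = 92; iterating: f(2)=92, f(3)=-163, f(4)=50, f(5)=389, f(6)=-928, f(7)=689, f(8)=1406, f(9)=-4879, f(10)=5540, f(11)=3557, f(12)=-23734, f(13)=36797, f(14)=-2392, f(15)=-105607, f(16)=218390; answer 218390
Part II: W1 = 218390; r = 21; 7*(21)^2 - 6*(21)^1 + 1 = (3087) + (-126) + (1) = 2962; answer 2962

2962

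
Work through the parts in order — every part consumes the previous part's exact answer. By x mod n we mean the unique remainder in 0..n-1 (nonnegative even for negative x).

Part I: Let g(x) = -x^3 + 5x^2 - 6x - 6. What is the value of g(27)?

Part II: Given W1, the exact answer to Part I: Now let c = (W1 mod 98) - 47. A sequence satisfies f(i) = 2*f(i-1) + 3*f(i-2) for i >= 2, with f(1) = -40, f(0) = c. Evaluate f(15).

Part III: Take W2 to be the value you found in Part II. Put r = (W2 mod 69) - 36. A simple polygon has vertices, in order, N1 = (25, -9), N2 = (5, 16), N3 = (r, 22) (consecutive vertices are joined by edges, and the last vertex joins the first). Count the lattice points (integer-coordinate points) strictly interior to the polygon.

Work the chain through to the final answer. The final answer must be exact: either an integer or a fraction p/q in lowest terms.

280

Part I: -1*(27)^3 + 5*(27)^2 - 6*(27)^1 - 6 = (-19683) + (3645) + (-162) + (-6) = -16206; answer -16206
Part II: W1 = -16206; c = 15; f(2) = 2*(-40) + 3*(15) = -35; iterating: f(2)=-35, f(3)=-190, f(4)=-485, f(5)=-1540, f(6)=-4535, f(7)=-13690, f(8)=-40985, f(9)=-123040, f(10)=-369035, f(11)=-1107190, f(12)=-3321485, f(13)=-9964540, f(14)=-29893535, f(15)=-89680690; answer -89680690
Part III: W2 = -89680690; r = 23; cross terms: (25*16 - 5*-9)=445, (5*22 - 23*16)=-258, (23*-9 - 25*22)=-757; twice the area = |-570| = 570; area = 285; boundary points = 5 + 6 + 1 = 12; strictly interior points = area - boundary/2 + 1 = 280; answer 280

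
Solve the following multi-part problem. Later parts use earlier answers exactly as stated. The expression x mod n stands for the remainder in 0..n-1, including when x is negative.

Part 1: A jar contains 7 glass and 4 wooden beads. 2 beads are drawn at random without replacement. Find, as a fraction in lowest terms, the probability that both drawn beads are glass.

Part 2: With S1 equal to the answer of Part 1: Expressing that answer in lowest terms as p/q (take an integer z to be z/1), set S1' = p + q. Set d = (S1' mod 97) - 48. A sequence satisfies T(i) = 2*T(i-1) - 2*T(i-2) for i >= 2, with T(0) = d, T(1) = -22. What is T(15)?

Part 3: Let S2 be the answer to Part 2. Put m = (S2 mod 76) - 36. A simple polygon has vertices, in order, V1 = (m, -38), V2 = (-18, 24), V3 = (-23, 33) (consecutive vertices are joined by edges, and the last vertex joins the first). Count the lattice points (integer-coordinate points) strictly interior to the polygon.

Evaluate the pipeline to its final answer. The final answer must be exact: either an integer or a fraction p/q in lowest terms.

Part 1: total draws C(11,2) = 55; favorable C(7,2) = 21; P = 21/55; answer 21/55
Part 2: S1 = 21/55; threaded value p + q = 76; d = 28; T(2) = 2*(-22) - 2*(28) = -100; iterating: T(2)=-100, T(3)=-156, T(4)=-112, T(5)=88, T(6)=400, T(7)=624, T(8)=448, T(9)=-352, T(10)=-1600, T(11)=-2496, T(12)=-1792, T(13)=1408, T(14)=6400, T(15)=9984; answer 9984
Part 3: S2 = 9984; m = -8; cross terms: (-8*24 - -18*-38)=-876, (-18*33 - -23*24)=-42, (-23*-38 - -8*33)=1138; twice the area = |220| = 220; area = 110; boundary points = 2 + 1 + 1 = 4; strictly interior points = area - boundary/2 + 1 = 109; answer 109

109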